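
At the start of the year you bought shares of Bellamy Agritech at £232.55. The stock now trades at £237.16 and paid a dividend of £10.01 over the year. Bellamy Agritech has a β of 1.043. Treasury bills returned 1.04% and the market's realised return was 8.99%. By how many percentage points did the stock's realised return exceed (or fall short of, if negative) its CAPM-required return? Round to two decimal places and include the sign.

-3.05%

Realised HPR = (P1 + D1 − P0) / P0 = (237.16 + 10.01 − 232.55) / 232.55 = 14.62 / 232.55 = 6.2868%
MRP = 8.99% − 1.04% = 7.95%
CAPM required = R_f + β·MRP = 1.04% + 1.043 × 7.95% = 9.33185%
α = realised − required = 6.2868% − 9.33185% = -3.05%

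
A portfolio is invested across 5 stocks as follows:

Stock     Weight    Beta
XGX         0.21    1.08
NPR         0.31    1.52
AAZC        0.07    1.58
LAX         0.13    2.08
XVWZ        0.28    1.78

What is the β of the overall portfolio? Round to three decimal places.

β_P = Σ w_i β_i = 0.21×1.08 + 0.31×1.52 + 0.07×1.58 + 0.13×2.08 + 0.28×1.78 = 1.5774

1.577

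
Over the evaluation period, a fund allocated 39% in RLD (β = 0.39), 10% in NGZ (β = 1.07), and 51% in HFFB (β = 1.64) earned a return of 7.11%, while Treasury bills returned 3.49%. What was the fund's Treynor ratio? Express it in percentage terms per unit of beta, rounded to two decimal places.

3.30%

β_P = 0.39×0.39 + 0.10×1.07 + 0.51×1.64 = 1.0955
Treynor = (R_P − R_f) / β_P = (7.11% − 3.49%) / 1.0955 = 3.62% / 1.0955 = 3.30%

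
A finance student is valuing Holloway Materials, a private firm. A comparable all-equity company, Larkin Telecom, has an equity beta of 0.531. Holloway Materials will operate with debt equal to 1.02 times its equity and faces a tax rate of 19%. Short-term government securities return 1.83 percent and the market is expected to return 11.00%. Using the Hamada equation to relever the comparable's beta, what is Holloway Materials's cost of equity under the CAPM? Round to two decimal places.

10.72%

β_L = β_U × [1 + (1 − t)(D/E)] = 0.531 × [1 + (1 − 0.19) × 1.02]
    = 0.531 × [1 + 0.81 × 1.02] = 0.531 × 1.8262 = 0.9697
MRP = 11.00% − 1.83% = 9.17%
E(R) = R_f + β_L × MRP = 1.83% + 0.9697 × 9.17% = 10.72%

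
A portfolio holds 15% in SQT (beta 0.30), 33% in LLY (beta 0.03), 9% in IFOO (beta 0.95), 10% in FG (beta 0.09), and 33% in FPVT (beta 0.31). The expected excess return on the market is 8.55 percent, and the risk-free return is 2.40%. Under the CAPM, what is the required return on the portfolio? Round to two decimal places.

4.55%

β_P = Σ w_i β_i = 0.15×0.30 + 0.33×0.03 + 0.09×0.95 + 0.10×0.09 + 0.33×0.31 = 0.2517
E(R_P) = R_f + β_P × MRP = 2.40% + 0.2517 × 8.55% = 4.55%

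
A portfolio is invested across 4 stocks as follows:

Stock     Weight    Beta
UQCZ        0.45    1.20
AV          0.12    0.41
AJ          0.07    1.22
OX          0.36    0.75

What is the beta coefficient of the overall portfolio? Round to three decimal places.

0.945

β_P = Σ w_i β_i = 0.45×1.20 + 0.12×0.41 + 0.07×1.22 + 0.36×0.75 = 0.9446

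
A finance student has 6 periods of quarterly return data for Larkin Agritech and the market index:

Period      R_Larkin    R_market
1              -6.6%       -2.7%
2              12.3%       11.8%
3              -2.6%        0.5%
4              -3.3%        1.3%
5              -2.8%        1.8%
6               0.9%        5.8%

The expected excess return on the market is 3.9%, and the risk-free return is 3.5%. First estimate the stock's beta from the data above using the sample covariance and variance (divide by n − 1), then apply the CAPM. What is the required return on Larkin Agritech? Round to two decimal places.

Mean R_i = (-6.6 + 12.3 − 2.6 − 3.3 − 2.8 + 0.9) / 6 = -0.3500%
Mean R_m = (-2.7 + 11.8 + 0.5 + 1.3 + 1.8 + 5.8) / 6 = 3.0833%
Σ(R_i − R̄_i)(R_m − R̄_m) = 164.0250  ⇒  Cov = 164.0250 / 5 = 32.8050
Σ(R_m − R̄_m)² = 128.3083  ⇒  Var(R_m) = 128.3083 / 5 = 25.6617
β = Cov / Var(R_m) = 32.8050 / 25.6617 = 1.2784
E(R) = R_f + β × MRP = 3.5% + 1.2784 × 3.9% = 8.49%

8.49%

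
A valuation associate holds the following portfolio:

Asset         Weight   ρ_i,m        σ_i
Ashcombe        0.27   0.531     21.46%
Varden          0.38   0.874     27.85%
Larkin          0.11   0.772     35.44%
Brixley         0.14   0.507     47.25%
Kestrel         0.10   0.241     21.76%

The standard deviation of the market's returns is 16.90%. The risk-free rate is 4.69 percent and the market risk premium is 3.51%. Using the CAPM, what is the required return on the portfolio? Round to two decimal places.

β_Ashcombe = 0.531 × 21.46% / 16.90% = 0.6743
β_Varden = 0.874 × 27.85% / 16.90% = 1.4403
β_Larkin = 0.772 × 35.44% / 16.90% = 1.6189
β_Brixley = 0.507 × 47.25% / 16.90% = 1.4175
β_Kestrel = 0.241 × 21.76% / 16.90% = 0.3103
β_P = Σ w_i β_i = 0.27×0.6743 + 0.38×1.4403 + 0.11×1.6189 + 0.14×1.4175 + 0.10×0.3103 = 1.1369
E(R_P) = R_f + β_P × MRP = 4.69% + 1.1369 × 3.51% = 8.68%

8.68%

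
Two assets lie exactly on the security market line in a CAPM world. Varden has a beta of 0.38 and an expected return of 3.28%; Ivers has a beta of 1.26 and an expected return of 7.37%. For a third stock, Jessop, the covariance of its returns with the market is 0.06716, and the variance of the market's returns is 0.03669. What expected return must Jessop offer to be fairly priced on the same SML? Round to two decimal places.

10.02%

MRP = (7.37% − 3.28%) / (1.26 − 0.38) = 4.6477%
R_f = 3.28% − 0.38 × 4.6477% = 1.5139%
β_Jessop = Cov / Var(R_m) = 0.06716 / 0.03669 = 1.8305
E(R_Jessop) = R_f + β × MRP = 1.5139% + 1.8305 × 4.6477% = 10.02%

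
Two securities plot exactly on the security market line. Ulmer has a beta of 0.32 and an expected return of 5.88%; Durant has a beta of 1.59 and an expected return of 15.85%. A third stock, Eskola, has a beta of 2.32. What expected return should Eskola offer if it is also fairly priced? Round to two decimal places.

MRP (SML slope) = (15.85% − 5.88%) / (1.59 − 0.32) = 9.97% / 1.27 = 7.8504%
R_f (intercept) = 5.88% − 0.32 × 7.8504% = 3.3679%
E(R_Eskola) = R_f + β × MRP = 3.3679% + 2.32 × 7.8504% = 21.58%

21.58%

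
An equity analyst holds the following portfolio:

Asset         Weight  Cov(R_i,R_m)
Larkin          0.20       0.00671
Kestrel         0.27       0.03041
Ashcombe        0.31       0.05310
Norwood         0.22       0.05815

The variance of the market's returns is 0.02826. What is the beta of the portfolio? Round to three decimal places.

β_Larkin = 0.00671 / 0.02826 = 0.2374
β_Kestrel = 0.03041 / 0.02826 = 1.0761
β_Ashcombe = 0.05310 / 0.02826 = 1.8790
β_Norwood = 0.05815 / 0.02826 = 2.0577
β_P = Σ w_i β_i = 0.20×0.2374 + 0.27×1.0761 + 0.31×1.8790 + 0.22×2.0577 = 1.3732

1.373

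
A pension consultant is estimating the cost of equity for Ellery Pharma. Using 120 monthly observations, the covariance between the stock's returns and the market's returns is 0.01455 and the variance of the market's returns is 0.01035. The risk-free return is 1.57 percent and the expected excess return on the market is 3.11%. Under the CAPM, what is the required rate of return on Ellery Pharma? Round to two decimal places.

β = Cov(R_i, R_m) / Var(R_m) = 0.01455 / 0.01035 = 1.4058
E(R) = R_f + β × MRP = 1.57% + 1.4058 × 3.11% = 5.94%

5.94%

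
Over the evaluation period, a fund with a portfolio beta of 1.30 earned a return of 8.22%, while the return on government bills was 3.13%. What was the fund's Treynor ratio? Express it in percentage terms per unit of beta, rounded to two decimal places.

3.92%

Treynor = (R_P − R_f) / β_P = (8.22% − 3.13%) / 1.3000 = 5.09% / 1.3000 = 3.92%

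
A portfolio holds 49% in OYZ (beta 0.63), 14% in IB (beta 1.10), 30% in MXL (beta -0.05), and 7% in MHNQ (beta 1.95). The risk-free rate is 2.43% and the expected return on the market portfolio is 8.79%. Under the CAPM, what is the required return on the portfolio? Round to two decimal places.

6.15%

β_P = Σ w_i β_i = 0.49×0.63 + 0.14×1.10 + 0.30×-0.05 + 0.07×1.95 = 0.5842
MRP = 8.79% − 2.43% = 6.36%
E(R_P) = R_f + β_P × MRP = 2.43% + 0.5842 × 6.36% = 6.15%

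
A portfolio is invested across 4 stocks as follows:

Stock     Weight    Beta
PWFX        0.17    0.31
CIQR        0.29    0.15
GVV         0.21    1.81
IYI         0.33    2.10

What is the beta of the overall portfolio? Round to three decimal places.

1.169

β_P = Σ w_i β_i = 0.17×0.31 + 0.29×0.15 + 0.21×1.81 + 0.33×2.10 = 1.1693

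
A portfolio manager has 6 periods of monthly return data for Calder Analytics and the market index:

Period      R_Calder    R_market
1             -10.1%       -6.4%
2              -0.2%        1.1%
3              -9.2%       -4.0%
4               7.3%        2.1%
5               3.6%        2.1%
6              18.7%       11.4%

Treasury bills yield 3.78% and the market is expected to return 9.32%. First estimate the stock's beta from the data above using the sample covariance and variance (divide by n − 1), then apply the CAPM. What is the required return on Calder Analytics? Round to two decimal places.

Mean R_i = (-10.1 − 0.2 − 9.2 + 7.3 + 3.6 + 18.7) / 6 = 1.6833%
Mean R_m = (-6.4 + 1.1 − 4.0 + 2.1 + 2.1 + 11.4) / 6 = 1.0500%
Σ(R_i − R̄_i)(R_m − R̄_m) = 326.6850  ⇒  Cov = 326.6850 / 5 = 65.3370
Σ(R_m − R̄_m)² = 190.3350  ⇒  Var(R_m) = 190.3350 / 5 = 38.0670
β = Cov / Var(R_m) = 65.3370 / 38.0670 = 1.7164
MRP = 9.32% − 3.78% = 5.54%
E(R) = R_f + β × MRP = 3.78% + 1.7164 × 5.54% = 13.29%

13.29%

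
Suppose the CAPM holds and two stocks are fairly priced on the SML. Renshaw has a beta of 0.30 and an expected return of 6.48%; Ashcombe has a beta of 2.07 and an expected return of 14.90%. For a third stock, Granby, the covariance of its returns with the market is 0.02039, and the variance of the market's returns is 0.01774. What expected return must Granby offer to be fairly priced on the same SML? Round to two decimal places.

10.52%

MRP = (14.90% − 6.48%) / (2.07 − 0.30) = 4.7571%
R_f = 6.48% − 0.30 × 4.7571% = 5.0529%
β_Granby = Cov / Var(R_m) = 0.02039 / 0.01774 = 1.1494
E(R_Granby) = R_f + β × MRP = 5.0529% + 1.1494 × 4.7571% = 10.52%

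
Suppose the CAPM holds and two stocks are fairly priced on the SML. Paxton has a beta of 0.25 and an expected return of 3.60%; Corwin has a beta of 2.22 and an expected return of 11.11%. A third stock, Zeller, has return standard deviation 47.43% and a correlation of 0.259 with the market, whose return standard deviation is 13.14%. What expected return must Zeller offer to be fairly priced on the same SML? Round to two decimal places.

MRP = (11.11% − 3.60%) / (2.22 − 0.25) = 3.8122%
R_f = 3.60% − 0.25 × 3.8122% = 2.6470%
β_Zeller = ρ·σ_i/σ_m = 0.259 × 47.43 / 13.14 = 0.9349
E(R_Zeller) = R_f + β × MRP = 2.6470% + 0.9349 × 3.8122% = 6.21%

6.21%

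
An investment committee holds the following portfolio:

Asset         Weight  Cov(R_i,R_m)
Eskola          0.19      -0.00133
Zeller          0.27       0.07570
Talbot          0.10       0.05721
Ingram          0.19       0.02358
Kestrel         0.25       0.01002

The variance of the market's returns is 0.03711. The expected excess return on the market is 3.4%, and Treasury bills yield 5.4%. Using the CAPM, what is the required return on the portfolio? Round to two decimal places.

β_Eskola = -0.00133 / 0.03711 = -0.0358
β_Zeller = 0.07570 / 0.03711 = 2.0399
β_Talbot = 0.05721 / 0.03711 = 1.5416
β_Ingram = 0.02358 / 0.03711 = 0.6354
β_Kestrel = 0.01002 / 0.03711 = 0.2700
β_P = Σ w_i β_i = 0.19×-0.0358 + 0.27×2.0399 + 0.10×1.5416 + 0.19×0.6354 + 0.25×0.2700 = 0.8864
E(R_P) = R_f + β_P × MRP = 5.4% + 0.8864 × 3.4% = 8.41%

8.41%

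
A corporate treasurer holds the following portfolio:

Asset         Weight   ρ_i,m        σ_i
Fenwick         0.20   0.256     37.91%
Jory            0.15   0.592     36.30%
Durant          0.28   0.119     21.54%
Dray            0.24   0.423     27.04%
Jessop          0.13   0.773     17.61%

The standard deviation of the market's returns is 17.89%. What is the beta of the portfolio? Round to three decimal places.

β_Fenwick = 0.256 × 37.91% / 17.89% = 0.5425
β_Jory = 0.592 × 36.30% / 17.89% = 1.2012
β_Durant = 0.119 × 21.54% / 17.89% = 0.1433
β_Dray = 0.423 × 27.04% / 17.89% = 0.6393
β_Jessop = 0.773 × 17.61% / 17.89% = 0.7609
β_P = Σ w_i β_i = 0.20×0.5425 + 0.15×1.2012 + 0.28×0.1433 + 0.24×0.6393 + 0.13×0.7609 = 0.5812

0.581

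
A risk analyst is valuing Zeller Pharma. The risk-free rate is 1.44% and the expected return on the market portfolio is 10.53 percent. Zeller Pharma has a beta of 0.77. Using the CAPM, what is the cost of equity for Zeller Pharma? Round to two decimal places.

Market risk premium = E(R_m) − R_f = 10.53% − 1.44% = 9.09%
E(R) = R_f + β × MRP = 1.44% + 0.77 × 9.09% = 8.44%

8.44%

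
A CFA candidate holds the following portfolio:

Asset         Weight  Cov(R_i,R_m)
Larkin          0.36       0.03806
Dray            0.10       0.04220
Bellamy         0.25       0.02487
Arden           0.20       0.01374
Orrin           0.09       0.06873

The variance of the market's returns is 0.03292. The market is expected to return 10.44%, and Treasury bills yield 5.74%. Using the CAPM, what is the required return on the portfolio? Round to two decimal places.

10.46%

β_Larkin = 0.03806 / 0.03292 = 1.1561
β_Dray = 0.04220 / 0.03292 = 1.2819
β_Bellamy = 0.02487 / 0.03292 = 0.7555
β_Arden = 0.01374 / 0.03292 = 0.4174
β_Orrin = 0.06873 / 0.03292 = 2.0878
β_P = Σ w_i β_i = 0.36×1.1561 + 0.10×1.2819 + 0.25×0.7555 + 0.20×0.4174 + 0.09×2.0878 = 1.0046
MRP = 10.44% − 5.74% = 4.70%
E(R_P) = R_f + β_P × MRP = 5.74% + 1.0046 × 4.70% = 10.46%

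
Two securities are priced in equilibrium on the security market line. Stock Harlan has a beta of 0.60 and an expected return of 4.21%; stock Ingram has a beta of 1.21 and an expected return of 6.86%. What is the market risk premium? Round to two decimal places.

4.34%

Both satisfy E(R) = R_f + β·MRP, so the slope of the SML is
MRP = (6.86% − 4.21%) / (1.21 − 0.60) = 2.65% / 0.61 = 4.3443%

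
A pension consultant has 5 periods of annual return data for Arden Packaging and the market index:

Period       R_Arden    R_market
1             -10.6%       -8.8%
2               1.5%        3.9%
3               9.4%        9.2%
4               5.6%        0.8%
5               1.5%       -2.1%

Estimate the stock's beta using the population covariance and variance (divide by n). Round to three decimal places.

Mean R_i = (-10.6 + 1.5 + 9.4 + 5.6 + 1.5) / 5 = 1.4800%
Mean R_m = (-8.8 + 3.9 + 9.2 + 0.8 − 2.1) / 5 = 0.6000%
Σ(R_i − R̄_i)(R_m − R̄_m) = 182.5000  ⇒  Cov = 182.5000 / 5 = 36.5000
Σ(R_m − R̄_m)² = 180.5400  ⇒  Var(R_m) = 180.5400 / 5 = 36.1080
β = Cov / Var(R_m) = 36.5000 / 36.1080 = 1.0109

1.011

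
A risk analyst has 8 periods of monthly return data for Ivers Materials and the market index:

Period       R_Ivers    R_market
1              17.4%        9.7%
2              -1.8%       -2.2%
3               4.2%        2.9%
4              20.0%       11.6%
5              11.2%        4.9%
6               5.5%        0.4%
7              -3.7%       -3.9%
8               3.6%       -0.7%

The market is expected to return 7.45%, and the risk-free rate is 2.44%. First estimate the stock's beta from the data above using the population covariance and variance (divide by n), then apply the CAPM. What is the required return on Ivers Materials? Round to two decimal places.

Mean R_i = (17.4 − 1.8 + 4.2 + 20.0 + 11.2 + 5.5 − 3.7 + 3.6) / 8 = 7.0500%
Mean R_m = (9.7 − 2.2 + 2.9 + 11.6 + 4.9 + 0.4 − 3.9 − 0.7) / 8 = 2.8375%
Σ(R_i − R̄_i)(R_m − R̄_m) = 325.8750  ⇒  Cov = 325.8750 / 8 = 40.7344
Σ(R_m − R̄_m)² = 217.3588  ⇒  Var(R_m) = 217.3588 / 8 = 27.1699
β = Cov / Var(R_m) = 40.7344 / 27.1699 = 1.4992
MRP = 7.45% − 2.44% = 5.01%
E(R) = R_f + β × MRP = 2.44% + 1.4992 × 5.01% = 9.95%

9.95%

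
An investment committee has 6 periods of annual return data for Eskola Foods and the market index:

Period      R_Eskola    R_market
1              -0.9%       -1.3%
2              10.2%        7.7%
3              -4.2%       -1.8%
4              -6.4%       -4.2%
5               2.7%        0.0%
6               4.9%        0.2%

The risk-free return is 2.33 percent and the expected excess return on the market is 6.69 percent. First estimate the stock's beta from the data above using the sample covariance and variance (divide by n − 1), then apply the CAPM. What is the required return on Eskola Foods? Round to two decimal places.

Mean R_i = (-0.9 + 10.2 − 4.2 − 6.4 + 2.7 + 4.9) / 6 = 1.0500%
Mean R_m = (-1.3 + 7.7 − 1.8 − 4.2 + 0.0 + 0.2) / 6 = 0.1000%
Σ(R_i − R̄_i)(R_m − R̄_m) = 114.5000  ⇒  Cov = 114.5000 / 5 = 22.9000
Σ(R_m − R̄_m)² = 81.8400  ⇒  Var(R_m) = 81.8400 / 5 = 16.3680
β = Cov / Var(R_m) = 22.9000 / 16.3680 = 1.3991
E(R) = R_f + β × MRP = 2.33% + 1.3991 × 6.69% = 11.69%

11.69%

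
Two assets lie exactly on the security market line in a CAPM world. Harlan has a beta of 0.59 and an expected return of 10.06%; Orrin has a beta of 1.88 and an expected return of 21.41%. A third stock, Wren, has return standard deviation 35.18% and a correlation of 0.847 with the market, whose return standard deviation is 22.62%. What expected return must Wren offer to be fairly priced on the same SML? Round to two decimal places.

MRP = (21.41% − 10.06%) / (1.88 − 0.59) = 8.7984%
R_f = 10.06% − 0.59 × 8.7984% = 4.8689%
β_Wren = ρ·σ_i/σ_m = 0.847 × 35.18 / 22.62 = 1.3173
E(R_Wren) = R_f + β × MRP = 4.8689% + 1.3173 × 8.7984% = 16.46%

16.46%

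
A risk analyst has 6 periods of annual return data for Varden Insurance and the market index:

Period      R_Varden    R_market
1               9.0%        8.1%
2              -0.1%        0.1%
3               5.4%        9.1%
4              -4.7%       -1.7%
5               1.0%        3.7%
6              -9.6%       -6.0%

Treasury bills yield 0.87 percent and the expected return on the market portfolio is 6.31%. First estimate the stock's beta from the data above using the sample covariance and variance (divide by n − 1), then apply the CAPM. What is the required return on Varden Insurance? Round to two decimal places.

6.87%

Mean R_i = (9.0 − 0.1 + 5.4 − 4.7 + 1.0 − 9.6) / 6 = 0.1667%
Mean R_m = (8.1 + 0.1 + 9.1 − 1.7 + 3.7 − 6.0) / 6 = 2.2167%
Σ(R_i − R̄_i)(R_m − R̄_m) = 189.1033  ⇒  Cov = 189.1033 / 5 = 37.8207
Σ(R_m − R̄_m)² = 171.5283  ⇒  Var(R_m) = 171.5283 / 5 = 34.3057
β = Cov / Var(R_m) = 37.8207 / 34.3057 = 1.1025
MRP = 6.31% − 0.87% = 5.44%
E(R) = R_f + β × MRP = 0.87% + 1.1025 × 5.44% = 6.87%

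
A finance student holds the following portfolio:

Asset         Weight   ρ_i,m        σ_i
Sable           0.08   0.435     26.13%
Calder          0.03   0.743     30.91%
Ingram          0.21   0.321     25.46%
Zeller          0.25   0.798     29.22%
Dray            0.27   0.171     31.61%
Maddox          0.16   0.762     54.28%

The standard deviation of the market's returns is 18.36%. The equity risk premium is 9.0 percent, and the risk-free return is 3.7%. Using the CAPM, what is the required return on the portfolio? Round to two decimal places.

β_Sable = 0.435 × 26.13% / 18.36% = 0.6191
β_Calder = 0.743 × 30.91% / 18.36% = 1.2509
β_Ingram = 0.321 × 25.46% / 18.36% = 0.4451
β_Zeller = 0.798 × 29.22% / 18.36% = 1.2700
β_Dray = 0.171 × 31.61% / 18.36% = 0.2944
β_Maddox = 0.762 × 54.28% / 18.36% = 2.2528
β_P = Σ w_i β_i = 0.08×0.6191 + 0.03×1.2509 + 0.21×0.4451 + 0.25×1.2700 + 0.27×0.2944 + 0.16×2.2528 = 0.9380
E(R_P) = R_f + β_P × MRP = 3.7% + 0.9380 × 9.0% = 12.14%

12.14%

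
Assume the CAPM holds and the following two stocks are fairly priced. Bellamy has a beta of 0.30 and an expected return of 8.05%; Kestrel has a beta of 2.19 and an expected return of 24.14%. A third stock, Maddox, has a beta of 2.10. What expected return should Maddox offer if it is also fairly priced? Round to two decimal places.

MRP (SML slope) = (24.14% − 8.05%) / (2.19 − 0.30) = 16.09% / 1.89 = 8.5132%
R_f (intercept) = 8.05% − 0.30 × 8.5132% = 5.4960%
E(R_Maddox) = R_f + β × MRP = 5.4960% + 2.10 × 8.5132% = 23.37%

23.37%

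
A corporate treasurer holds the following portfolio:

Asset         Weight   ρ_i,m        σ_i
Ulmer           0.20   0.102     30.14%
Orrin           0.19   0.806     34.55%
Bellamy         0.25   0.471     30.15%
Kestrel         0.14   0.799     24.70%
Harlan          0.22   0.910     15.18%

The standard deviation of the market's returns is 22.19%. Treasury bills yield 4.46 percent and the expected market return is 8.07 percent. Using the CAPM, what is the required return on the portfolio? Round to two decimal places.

6.94%

β_Ulmer = 0.102 × 30.14% / 22.19% = 0.1385
β_Orrin = 0.806 × 34.55% / 22.19% = 1.2549
β_Bellamy = 0.471 × 30.15% / 22.19% = 0.6400
β_Kestrel = 0.799 × 24.70% / 22.19% = 0.8894
β_Harlan = 0.910 × 15.18% / 22.19% = 0.6225
β_P = Σ w_i β_i = 0.20×0.1385 + 0.19×1.2549 + 0.25×0.6400 + 0.14×0.8894 + 0.22×0.6225 = 0.6876
MRP = 8.07% − 4.46% = 3.61%
E(R_P) = R_f + β_P × MRP = 4.46% + 0.6876 × 3.61% = 6.94%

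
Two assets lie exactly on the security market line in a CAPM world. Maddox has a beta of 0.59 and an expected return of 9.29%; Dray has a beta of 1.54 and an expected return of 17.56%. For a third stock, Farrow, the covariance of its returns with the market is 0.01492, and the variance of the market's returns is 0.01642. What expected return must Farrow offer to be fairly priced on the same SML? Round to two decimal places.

MRP = (17.56% − 9.29%) / (1.54 − 0.59) = 8.7053%
R_f = 9.29% − 0.59 × 8.7053% = 4.1539%
β_Farrow = Cov / Var(R_m) = 0.01492 / 0.01642 = 0.9086
E(R_Farrow) = R_f + β × MRP = 4.1539% + 0.9086 × 8.7053% = 12.06%

12.06%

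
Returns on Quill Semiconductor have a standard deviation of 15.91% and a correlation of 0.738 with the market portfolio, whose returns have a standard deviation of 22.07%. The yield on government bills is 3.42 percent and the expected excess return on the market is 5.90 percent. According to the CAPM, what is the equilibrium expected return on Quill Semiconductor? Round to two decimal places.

β = ρ × σ_i / σ_m = 0.738 × 15.91% / 22.07% = 0.5320
E(R) = 3.42% + 0.5320 × 5.90% = 6.56%

6.56%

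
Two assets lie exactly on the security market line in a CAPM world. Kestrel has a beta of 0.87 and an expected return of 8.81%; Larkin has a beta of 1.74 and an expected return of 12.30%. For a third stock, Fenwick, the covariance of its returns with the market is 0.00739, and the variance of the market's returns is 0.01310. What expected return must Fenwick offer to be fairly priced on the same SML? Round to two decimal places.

MRP = (12.30% − 8.81%) / (1.74 − 0.87) = 4.0115%
R_f = 8.81% − 0.87 × 4.0115% = 5.3200%
β_Fenwick = Cov / Var(R_m) = 0.00739 / 0.01310 = 0.5641
E(R_Fenwick) = R_f + β × MRP = 5.3200% + 0.5641 × 4.0115% = 7.58%

7.58%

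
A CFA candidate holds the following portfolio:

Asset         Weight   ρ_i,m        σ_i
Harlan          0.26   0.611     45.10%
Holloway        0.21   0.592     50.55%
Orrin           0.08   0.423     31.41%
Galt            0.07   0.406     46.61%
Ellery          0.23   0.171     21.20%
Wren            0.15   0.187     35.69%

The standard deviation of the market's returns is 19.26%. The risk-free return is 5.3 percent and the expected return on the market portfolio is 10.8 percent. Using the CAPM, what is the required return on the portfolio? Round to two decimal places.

10.35%

β_Harlan = 0.611 × 45.10% / 19.26% = 1.4307
β_Holloway = 0.592 × 50.55% / 19.26% = 1.5538
β_Orrin = 0.423 × 31.41% / 19.26% = 0.6898
β_Galt = 0.406 × 46.61% / 19.26% = 0.9825
β_Ellery = 0.171 × 21.20% / 19.26% = 0.1882
β_Wren = 0.187 × 35.69% / 19.26% = 0.3465
β_P = Σ w_i β_i = 0.26×1.4307 + 0.21×1.5538 + 0.08×0.6898 + 0.07×0.9825 + 0.23×0.1882 + 0.15×0.3465 = 0.9175
MRP = 10.8% − 5.3% = 5.50%
E(R_P) = R_f + β_P × MRP = 5.3% + 0.9175 × 5.5% = 10.35%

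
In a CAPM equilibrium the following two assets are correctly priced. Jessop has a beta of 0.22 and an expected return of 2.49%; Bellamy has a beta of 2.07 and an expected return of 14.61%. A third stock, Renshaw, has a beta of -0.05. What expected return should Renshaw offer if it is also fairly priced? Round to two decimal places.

MRP (SML slope) = (14.61% − 2.49%) / (2.07 − 0.22) = 12.12% / 1.85 = 6.5514%
R_f (intercept) = 2.49% − 0.22 × 6.5514% = 1.0487%
E(R_Renshaw) = R_f + β × MRP = 1.0487% + -0.05 × 6.5514% = 0.72%

0.72%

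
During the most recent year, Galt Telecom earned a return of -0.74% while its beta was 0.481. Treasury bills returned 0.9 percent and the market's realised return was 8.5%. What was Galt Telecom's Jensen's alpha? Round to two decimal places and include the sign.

-5.30%

Market excess return = 8.5% − 0.9% = 7.60%
CAPM benchmark = R_f + β(R_m − R_f) = 0.9% + 0.481 × 7.6% = 4.5556%
α = actual − benchmark = -0.74% − 4.5556% = -5.30%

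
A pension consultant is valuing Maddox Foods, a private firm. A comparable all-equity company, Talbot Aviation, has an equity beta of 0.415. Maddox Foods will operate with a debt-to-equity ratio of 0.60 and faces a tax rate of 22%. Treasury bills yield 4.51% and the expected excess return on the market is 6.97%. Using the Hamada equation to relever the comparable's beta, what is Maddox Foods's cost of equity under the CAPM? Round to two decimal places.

β_L = β_U × [1 + (1 − t)(D/E)] = 0.415 × [1 + (1 − 0.22) × 0.60]
    = 0.415 × [1 + 0.78 × 0.60] = 0.415 × 1.4680 = 0.6092
E(R) = R_f + β_L × MRP = 4.51% + 0.6092 × 6.97% = 8.76%

8.76%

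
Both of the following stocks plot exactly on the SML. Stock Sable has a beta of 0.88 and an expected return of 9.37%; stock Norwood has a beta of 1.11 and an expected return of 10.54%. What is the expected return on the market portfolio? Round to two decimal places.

9.98%

Both satisfy E(R) = R_f + β·MRP, so the slope of the SML is
MRP = (10.54% − 9.37%) / (1.11 − 0.88) = 1.17% / 0.23 = 5.0870%
R_f = E(R_Sable) − β_Sable·MRP = 9.37% − 0.88 × 5.0870% = 4.8934%
E(R_m) = R_f + MRP = 4.8934% + 5.0870% = 9.98%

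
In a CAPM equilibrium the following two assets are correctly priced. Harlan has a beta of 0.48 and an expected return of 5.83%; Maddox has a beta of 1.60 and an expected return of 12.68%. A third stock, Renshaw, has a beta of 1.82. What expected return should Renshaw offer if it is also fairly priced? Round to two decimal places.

MRP (SML slope) = (12.68% − 5.83%) / (1.60 − 0.48) = 6.85% / 1.12 = 6.1161%
R_f (intercept) = 5.83% − 0.48 × 6.1161% = 2.8943%
E(R_Renshaw) = R_f + β × MRP = 2.8943% + 1.82 × 6.1161% = 14.03%

14.03%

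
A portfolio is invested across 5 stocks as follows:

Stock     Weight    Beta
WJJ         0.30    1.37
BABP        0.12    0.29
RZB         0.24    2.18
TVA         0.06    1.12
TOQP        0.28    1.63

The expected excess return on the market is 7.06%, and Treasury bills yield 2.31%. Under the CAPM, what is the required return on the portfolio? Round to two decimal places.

12.85%

β_P = Σ w_i β_i = 0.30×1.37 + 0.12×0.29 + 0.24×2.18 + 0.06×1.12 + 0.28×1.63 = 1.4926
E(R_P) = R_f + β_P × MRP = 2.31% + 1.4926 × 7.06% = 12.85%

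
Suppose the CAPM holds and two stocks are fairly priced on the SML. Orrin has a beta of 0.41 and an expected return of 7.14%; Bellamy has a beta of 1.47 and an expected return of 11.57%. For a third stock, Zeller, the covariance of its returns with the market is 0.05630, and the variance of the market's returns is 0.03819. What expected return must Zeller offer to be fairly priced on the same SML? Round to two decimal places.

MRP = (11.57% − 7.14%) / (1.47 − 0.41) = 4.1792%
R_f = 7.14% − 0.41 × 4.1792% = 5.4265%
β_Zeller = Cov / Var(R_m) = 0.05630 / 0.03819 = 1.4742
E(R_Zeller) = R_f + β × MRP = 5.4265% + 1.4742 × 4.1792% = 11.59%

11.59%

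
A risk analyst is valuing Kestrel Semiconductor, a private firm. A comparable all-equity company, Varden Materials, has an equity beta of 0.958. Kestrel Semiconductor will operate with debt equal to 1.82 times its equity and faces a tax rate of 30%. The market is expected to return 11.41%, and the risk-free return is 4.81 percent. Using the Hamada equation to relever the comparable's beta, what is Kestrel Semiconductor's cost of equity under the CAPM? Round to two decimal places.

19.19%

β_L = β_U × [1 + (1 − t)(D/E)] = 0.958 × [1 + (1 − 0.30) × 1.82]
    = 0.958 × [1 + 0.70 × 1.82] = 0.958 × 2.2740 = 2.1785
MRP = 11.41% − 4.81% = 6.60%
E(R) = R_f + β_L × MRP = 4.81% + 2.1785 × 6.60% = 19.19%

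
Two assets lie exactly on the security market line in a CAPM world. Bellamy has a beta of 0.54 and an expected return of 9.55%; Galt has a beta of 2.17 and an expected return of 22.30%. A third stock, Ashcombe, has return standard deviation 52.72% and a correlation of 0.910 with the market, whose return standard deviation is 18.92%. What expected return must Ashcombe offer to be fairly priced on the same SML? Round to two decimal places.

MRP = (22.30% − 9.55%) / (2.17 − 0.54) = 7.8221%
R_f = 9.55% − 0.54 × 7.8221% = 5.3261%
β_Ashcombe = ρ·σ_i/σ_m = 0.910 × 52.72 / 18.92 = 2.5357
E(R_Ashcombe) = R_f + β × MRP = 5.3261% + 2.5357 × 7.8221% = 25.16%

25.16%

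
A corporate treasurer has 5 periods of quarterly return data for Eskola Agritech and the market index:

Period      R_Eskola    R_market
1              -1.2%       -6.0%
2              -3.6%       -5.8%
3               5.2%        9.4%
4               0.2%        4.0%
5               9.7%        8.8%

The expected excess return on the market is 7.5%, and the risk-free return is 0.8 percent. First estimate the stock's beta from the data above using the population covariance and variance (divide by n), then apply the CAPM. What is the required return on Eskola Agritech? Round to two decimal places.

5.42%

Mean R_i = (-1.2 − 3.6 + 5.2 + 0.2 + 9.7) / 5 = 2.0600%
Mean R_m = (-6.0 − 5.8 + 9.4 + 4.0 + 8.8) / 5 = 2.0800%
Σ(R_i − R̄_i)(R_m − R̄_m) = 141.6960  ⇒  Cov = 141.6960 / 5 = 28.3392
Σ(R_m − R̄_m)² = 229.8080  ⇒  Var(R_m) = 229.8080 / 5 = 45.9616
β = Cov / Var(R_m) = 28.3392 / 45.9616 = 0.6166
E(R) = R_f + β × MRP = 0.8% + 0.6166 × 7.5% = 5.42%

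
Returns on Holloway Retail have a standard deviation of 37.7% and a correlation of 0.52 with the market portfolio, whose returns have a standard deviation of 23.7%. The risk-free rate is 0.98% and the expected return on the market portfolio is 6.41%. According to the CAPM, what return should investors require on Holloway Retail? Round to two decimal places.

β = ρ × σ_i / σ_m = 0.52 × 37.7% / 23.7% = 0.8272
MRP = 6.41% − 0.98% = 5.43%
E(R) = 0.98% + 0.8272 × 5.43% = 5.47%

5.47%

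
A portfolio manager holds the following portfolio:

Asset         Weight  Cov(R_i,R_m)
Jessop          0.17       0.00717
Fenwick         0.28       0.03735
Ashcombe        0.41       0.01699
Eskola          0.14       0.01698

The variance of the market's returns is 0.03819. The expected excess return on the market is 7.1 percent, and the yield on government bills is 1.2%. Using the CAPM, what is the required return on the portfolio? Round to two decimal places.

5.11%

β_Jessop = 0.00717 / 0.03819 = 0.1877
β_Fenwick = 0.03735 / 0.03819 = 0.9780
β_Ashcombe = 0.01699 / 0.03819 = 0.4449
β_Eskola = 0.01698 / 0.03819 = 0.4446
β_P = Σ w_i β_i = 0.17×0.1877 + 0.28×0.9780 + 0.41×0.4449 + 0.14×0.4446 = 0.5504
E(R_P) = R_f + β_P × MRP = 1.2% + 0.5504 × 7.1% = 5.11%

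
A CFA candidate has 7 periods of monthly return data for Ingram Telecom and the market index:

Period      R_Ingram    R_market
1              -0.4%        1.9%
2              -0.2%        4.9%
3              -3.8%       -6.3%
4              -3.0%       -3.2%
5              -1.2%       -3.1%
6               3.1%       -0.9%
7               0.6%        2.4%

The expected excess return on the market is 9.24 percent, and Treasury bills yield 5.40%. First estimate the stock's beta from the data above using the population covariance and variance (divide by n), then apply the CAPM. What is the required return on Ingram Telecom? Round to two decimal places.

Mean R_i = (-0.4 − 0.2 − 3.8 − 3.0 − 1.2 + 3.1 + 0.6) / 7 = -0.7000%
Mean R_m = (1.9 + 4.9 − 6.3 − 3.2 − 3.1 − 0.9 + 2.4) / 7 = -0.6143%
Σ(R_i − R̄_i)(R_m − R̄_m) = 31.1600  ⇒  Cov = 31.1600 / 7 = 4.4514
Σ(R_m − R̄_m)² = 91.0886  ⇒  Var(R_m) = 91.0886 / 7 = 13.0127
β = Cov / Var(R_m) = 4.4514 / 13.0127 = 0.3421
E(R) = R_f + β × MRP = 5.40% + 0.3421 × 9.24% = 8.56%

8.56%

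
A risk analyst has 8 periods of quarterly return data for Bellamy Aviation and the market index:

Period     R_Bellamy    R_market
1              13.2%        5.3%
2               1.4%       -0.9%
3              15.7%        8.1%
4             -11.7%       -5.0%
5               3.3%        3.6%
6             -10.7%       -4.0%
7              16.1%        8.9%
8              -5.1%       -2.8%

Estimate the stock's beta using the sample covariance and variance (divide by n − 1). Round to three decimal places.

Mean R_i = (13.2 + 1.4 + 15.7 − 11.7 + 3.3 − 10.7 + 16.1 − 5.1) / 8 = 2.7750%
Mean R_m = (5.3 − 0.9 + 8.1 − 5.0 + 3.6 − 4.0 + 8.9 − 2.8) / 8 = 1.6500%
Σ(R_i − R̄_i)(R_m − R̄_m) = 429.9900  ⇒  Cov = 429.9900 / 7 = 61.4271
Σ(R_m − R̄_m)² = 213.7400  ⇒  Var(R_m) = 213.7400 / 7 = 30.5343
β = Cov / Var(R_m) = 61.4271 / 30.5343 = 2.0117

2.012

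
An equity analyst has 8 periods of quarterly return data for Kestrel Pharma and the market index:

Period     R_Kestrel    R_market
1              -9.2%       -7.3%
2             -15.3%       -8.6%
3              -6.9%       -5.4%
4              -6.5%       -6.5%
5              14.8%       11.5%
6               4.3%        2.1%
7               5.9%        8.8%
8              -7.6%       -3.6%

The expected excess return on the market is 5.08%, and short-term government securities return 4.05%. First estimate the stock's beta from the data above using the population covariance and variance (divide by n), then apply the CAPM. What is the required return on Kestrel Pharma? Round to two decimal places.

10.33%

Mean R_i = (-9.2 − 15.3 − 6.9 − 6.5 + 14.8 + 4.3 + 5.9 − 7.6) / 8 = -2.5625%
Mean R_m = (-7.3 − 8.6 − 5.4 − 6.5 + 11.5 + 2.1 + 8.8 − 3.6) / 8 = -1.1250%
Σ(R_i − R̄_i)(R_m − R̄_m) = 513.6975  ⇒  Cov = 513.6975 / 8 = 64.2122
Σ(R_m − R̄_m)² = 415.5950  ⇒  Var(R_m) = 415.5950 / 8 = 51.9494
β = Cov / Var(R_m) = 64.2122 / 51.9494 = 1.2361
E(R) = R_f + β × MRP = 4.05% + 1.2361 × 5.08% = 10.33%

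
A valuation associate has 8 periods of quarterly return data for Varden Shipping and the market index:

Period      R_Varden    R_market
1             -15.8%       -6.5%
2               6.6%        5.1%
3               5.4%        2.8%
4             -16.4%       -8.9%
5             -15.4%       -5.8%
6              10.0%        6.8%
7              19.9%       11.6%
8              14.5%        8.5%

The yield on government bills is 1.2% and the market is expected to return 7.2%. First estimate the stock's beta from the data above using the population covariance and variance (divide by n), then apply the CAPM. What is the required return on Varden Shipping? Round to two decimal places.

Mean R_i = (-15.8 + 6.6 + 5.4 − 16.4 − 15.4 + 10.0 + 19.9 + 14.5) / 8 = 1.1000%
Mean R_m = (-6.5 + 5.1 + 2.8 − 8.9 − 5.8 + 6.8 + 11.6 + 8.5) / 8 = 1.7000%
Σ(R_i − R̄_i)(R_m − R̄_m) = 793.8900  ⇒  Cov = 793.8900 / 8 = 99.2363
Σ(R_m − R̄_m)² = 418.8800  ⇒  Var(R_m) = 418.8800 / 8 = 52.3600
β = Cov / Var(R_m) = 99.2363 / 52.3600 = 1.8953
MRP = 7.2% − 1.2% = 6.00%
E(R) = R_f + β × MRP = 1.2% + 1.8953 × 6.0% = 12.57%

12.57%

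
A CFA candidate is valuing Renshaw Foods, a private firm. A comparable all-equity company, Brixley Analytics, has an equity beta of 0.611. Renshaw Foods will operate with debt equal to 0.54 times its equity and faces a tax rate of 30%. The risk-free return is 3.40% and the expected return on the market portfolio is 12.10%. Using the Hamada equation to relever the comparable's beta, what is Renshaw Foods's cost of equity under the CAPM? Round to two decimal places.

β_L = β_U × [1 + (1 − t)(D/E)] = 0.611 × [1 + (1 − 0.30) × 0.54]
    = 0.611 × [1 + 0.70 × 0.54] = 0.611 × 1.3780 = 0.8420
MRP = 12.10% − 3.40% = 8.70%
E(R) = R_f + β_L × MRP = 3.40% + 0.8420 × 8.70% = 10.73%

10.73%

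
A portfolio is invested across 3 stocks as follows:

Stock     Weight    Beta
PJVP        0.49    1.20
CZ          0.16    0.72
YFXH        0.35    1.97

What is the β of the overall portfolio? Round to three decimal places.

1.393

β_P = Σ w_i β_i = 0.49×1.20 + 0.16×0.72 + 0.35×1.97 = 1.3927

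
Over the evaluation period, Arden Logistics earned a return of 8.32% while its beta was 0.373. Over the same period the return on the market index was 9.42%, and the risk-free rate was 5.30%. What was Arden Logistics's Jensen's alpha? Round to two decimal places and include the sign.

Market excess return = 9.42% − 5.30% = 4.12%
CAPM benchmark = R_f + β(R_m − R_f) = 5.30% + 0.373 × 4.12% = 6.83676%
α = actual − benchmark = 8.32% − 6.83676% = +1.48%

+1.48%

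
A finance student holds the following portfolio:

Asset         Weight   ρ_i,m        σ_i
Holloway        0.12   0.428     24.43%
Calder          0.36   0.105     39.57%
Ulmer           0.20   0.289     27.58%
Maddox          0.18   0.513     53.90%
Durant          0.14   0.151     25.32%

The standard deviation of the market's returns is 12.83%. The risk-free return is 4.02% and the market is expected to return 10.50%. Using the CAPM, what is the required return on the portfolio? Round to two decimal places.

9.00%

β_Holloway = 0.428 × 24.43% / 12.83% = 0.8150
β_Calder = 0.105 × 39.57% / 12.83% = 0.3238
β_Ulmer = 0.289 × 27.58% / 12.83% = 0.6212
β_Maddox = 0.513 × 53.90% / 12.83% = 2.1552
β_Durant = 0.151 × 25.32% / 12.83% = 0.2980
β_P = Σ w_i β_i = 0.12×0.8150 + 0.36×0.3238 + 0.20×0.6212 + 0.18×2.1552 + 0.14×0.2980 = 0.7683
MRP = 10.50% − 4.02% = 6.48%
E(R_P) = R_f + β_P × MRP = 4.02% + 0.7683 × 6.48% = 9.00%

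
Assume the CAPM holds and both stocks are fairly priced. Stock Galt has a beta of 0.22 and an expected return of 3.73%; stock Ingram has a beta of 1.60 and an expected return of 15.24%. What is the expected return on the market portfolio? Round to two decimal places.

10.24%

Both satisfy E(R) = R_f + β·MRP, so the slope of the SML is
MRP = (15.24% − 3.73%) / (1.60 − 0.22) = 11.51% / 1.38 = 8.3406%
R_f = E(R_Galt) − β_Galt·MRP = 3.73% − 0.22 × 8.3406% = 1.8951%
E(R_m) = R_f + MRP = 1.8951% + 8.3406% = 10.24%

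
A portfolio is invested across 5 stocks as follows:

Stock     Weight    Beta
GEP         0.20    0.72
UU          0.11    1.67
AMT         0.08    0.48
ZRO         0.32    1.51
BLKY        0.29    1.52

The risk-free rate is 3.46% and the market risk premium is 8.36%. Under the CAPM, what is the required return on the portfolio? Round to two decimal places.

β_P = Σ w_i β_i = 0.20×0.72 + 0.11×1.67 + 0.08×0.48 + 0.32×1.51 + 0.29×1.52 = 1.2901
E(R_P) = R_f + β_P × MRP = 3.46% + 1.2901 × 8.36% = 14.25%

14.25%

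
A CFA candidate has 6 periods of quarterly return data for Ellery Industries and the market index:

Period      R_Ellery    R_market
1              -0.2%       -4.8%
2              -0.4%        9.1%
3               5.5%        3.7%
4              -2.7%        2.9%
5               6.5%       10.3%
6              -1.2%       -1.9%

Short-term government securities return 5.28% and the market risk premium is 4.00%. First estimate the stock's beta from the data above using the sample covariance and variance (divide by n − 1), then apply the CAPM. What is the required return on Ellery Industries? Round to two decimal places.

6.53%

Mean R_i = (-0.2 − 0.4 + 5.5 − 2.7 + 6.5 − 1.2) / 6 = 1.2500%
Mean R_m = (-4.8 + 9.1 + 3.7 + 2.9 + 10.3 − 1.9) / 6 = 3.2167%
Σ(R_i − R̄_i)(R_m − R̄_m) = 54.9450  ⇒  Cov = 54.9450 / 5 = 10.9890
Σ(R_m − R̄_m)² = 175.5683  ⇒  Var(R_m) = 175.5683 / 5 = 35.1137
β = Cov / Var(R_m) = 10.9890 / 35.1137 = 0.3130
E(R) = R_f + β × MRP = 5.28% + 0.3130 × 4.00% = 6.53%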